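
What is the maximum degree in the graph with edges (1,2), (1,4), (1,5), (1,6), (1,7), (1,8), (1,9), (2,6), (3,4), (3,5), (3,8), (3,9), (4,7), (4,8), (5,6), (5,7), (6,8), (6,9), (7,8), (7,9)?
7 (attained at vertex 1)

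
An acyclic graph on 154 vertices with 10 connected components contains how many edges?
144 (Each of the 10 component trees on V_i vertices has V_i - 1 edges; summing gives V - C = 154 - 10 = 144)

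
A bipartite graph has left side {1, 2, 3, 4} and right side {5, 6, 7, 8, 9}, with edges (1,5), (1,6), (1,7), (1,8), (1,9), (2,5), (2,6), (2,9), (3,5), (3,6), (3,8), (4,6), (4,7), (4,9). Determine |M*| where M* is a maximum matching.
4 (matching: (1,9), (2,6), (3,8), (4,7); upper bound min(|L|,|R|) = min(4,5) = 4)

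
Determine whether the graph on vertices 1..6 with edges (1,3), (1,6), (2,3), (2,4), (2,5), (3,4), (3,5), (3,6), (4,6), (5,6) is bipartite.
No (odd cycle of length 3: 3 -> 1 -> 6 -> 3)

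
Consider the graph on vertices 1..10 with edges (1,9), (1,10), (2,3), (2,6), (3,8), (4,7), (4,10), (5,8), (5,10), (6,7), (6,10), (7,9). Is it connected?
Yes (BFS from 1 visits [1, 9, 10, 7, 4, 5, 6, 8, 2, 3] — all 10 vertices reached)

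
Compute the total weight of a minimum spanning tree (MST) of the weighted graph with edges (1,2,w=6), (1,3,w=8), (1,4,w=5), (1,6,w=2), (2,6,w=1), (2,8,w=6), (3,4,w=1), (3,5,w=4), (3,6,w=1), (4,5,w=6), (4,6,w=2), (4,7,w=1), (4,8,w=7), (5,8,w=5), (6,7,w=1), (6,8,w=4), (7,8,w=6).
14 (MST edges: (1,6,w=2), (2,6,w=1), (3,4,w=1), (3,5,w=4), (3,6,w=1), (4,7,w=1), (6,8,w=4); sum of weights 2 + 1 + 1 + 4 + 1 + 1 + 4 = 14)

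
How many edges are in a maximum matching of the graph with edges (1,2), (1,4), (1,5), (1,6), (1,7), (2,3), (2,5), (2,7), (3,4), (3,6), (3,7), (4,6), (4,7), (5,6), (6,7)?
3 (matching: (1,5), (2,7), (3,6); upper bound floor(n/2) = floor(7/2) = 3)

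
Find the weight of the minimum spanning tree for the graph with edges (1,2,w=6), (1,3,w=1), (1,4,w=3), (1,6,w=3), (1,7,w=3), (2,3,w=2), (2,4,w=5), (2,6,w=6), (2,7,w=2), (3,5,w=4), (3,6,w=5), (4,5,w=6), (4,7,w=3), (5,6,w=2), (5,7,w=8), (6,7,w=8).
13 (MST edges: (1,3,w=1), (1,4,w=3), (1,6,w=3), (2,3,w=2), (2,7,w=2), (5,6,w=2); sum of weights 1 + 3 + 3 + 2 + 2 + 2 = 13)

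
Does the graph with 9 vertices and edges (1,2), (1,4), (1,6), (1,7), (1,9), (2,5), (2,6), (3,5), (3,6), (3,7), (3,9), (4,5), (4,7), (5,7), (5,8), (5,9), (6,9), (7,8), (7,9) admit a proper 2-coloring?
No (odd cycle of length 3: 4 -> 1 -> 7 -> 4)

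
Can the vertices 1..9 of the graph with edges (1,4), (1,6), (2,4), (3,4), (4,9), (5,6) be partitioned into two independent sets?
Yes. Partition: {1, 2, 3, 5, 7, 8, 9}, {4, 6}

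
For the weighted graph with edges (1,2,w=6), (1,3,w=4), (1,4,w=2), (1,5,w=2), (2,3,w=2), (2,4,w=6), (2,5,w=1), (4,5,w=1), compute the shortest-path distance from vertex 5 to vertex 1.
2 (path: 5 -> 1; weights 2 = 2)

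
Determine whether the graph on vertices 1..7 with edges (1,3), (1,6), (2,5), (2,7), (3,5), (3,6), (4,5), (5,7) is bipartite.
No (odd cycle of length 3: 6 -> 1 -> 3 -> 6)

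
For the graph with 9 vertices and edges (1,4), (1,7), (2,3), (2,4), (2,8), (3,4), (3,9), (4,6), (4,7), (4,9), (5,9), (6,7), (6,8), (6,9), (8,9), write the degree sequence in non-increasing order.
[6, 5, 4, 3, 3, 3, 3, 2, 1] (degrees: deg(1)=2, deg(2)=3, deg(3)=3, deg(4)=6, deg(5)=1, deg(6)=4, deg(7)=3, deg(8)=3, deg(9)=5)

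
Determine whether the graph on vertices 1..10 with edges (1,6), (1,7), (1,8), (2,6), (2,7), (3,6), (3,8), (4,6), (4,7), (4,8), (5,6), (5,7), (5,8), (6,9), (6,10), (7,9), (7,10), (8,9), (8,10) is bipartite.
Yes. Partition: {1, 2, 3, 4, 5, 9, 10}, {6, 7, 8}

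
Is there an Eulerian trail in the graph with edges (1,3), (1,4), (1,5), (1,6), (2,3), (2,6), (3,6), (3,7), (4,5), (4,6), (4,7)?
Yes — and in fact it has an Eulerian circuit (the graph is connected and all 7 vertices have even degree)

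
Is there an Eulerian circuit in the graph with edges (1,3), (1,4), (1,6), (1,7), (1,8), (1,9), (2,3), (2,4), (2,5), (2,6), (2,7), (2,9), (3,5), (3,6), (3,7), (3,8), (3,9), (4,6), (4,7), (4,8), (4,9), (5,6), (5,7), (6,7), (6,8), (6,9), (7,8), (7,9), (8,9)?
No (2 vertices have odd degree: {3, 9}; Eulerian circuit requires 0)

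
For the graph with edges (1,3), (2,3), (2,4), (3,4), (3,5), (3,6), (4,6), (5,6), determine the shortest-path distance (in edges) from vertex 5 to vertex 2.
2 (path: 5 -> 3 -> 2, 2 edges)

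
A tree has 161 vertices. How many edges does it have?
160 (A tree on V vertices has V - 1 edges, so 161 - 1 = 160)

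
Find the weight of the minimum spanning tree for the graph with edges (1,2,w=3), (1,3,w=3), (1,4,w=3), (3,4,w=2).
8 (MST edges: (1,2,w=3), (1,4,w=3), (3,4,w=2); sum of weights 3 + 3 + 2 = 8)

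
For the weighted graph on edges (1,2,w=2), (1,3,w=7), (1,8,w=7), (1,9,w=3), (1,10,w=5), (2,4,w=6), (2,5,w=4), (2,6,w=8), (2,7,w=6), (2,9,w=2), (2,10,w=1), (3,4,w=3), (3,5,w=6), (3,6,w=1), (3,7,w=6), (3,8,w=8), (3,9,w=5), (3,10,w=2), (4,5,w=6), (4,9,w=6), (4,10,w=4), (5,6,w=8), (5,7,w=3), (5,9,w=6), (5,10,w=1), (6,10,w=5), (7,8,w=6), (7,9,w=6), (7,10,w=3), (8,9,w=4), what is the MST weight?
19 (MST edges: (1,2,w=2), (2,9,w=2), (2,10,w=1), (3,4,w=3), (3,6,w=1), (3,10,w=2), (5,7,w=3), (5,10,w=1), (8,9,w=4); sum of weights 2 + 2 + 1 + 3 + 1 + 2 + 3 + 1 + 4 = 19)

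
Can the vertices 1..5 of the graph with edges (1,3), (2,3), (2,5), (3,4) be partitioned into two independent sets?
Yes. Partition: {1, 2, 4}, {3, 5}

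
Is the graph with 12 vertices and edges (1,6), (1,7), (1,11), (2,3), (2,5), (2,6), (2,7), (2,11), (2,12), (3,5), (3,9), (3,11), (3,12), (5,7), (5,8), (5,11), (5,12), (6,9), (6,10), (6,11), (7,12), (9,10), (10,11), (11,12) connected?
No, it has 2 components: {1, 2, 3, 5, 6, 7, 8, 9, 10, 11, 12}, {4}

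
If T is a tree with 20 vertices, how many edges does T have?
19 (A tree on V vertices has V - 1 edges, so 20 - 1 = 19)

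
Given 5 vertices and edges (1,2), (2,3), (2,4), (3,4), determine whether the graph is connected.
No, it has 2 components: {1, 2, 3, 4}, {5}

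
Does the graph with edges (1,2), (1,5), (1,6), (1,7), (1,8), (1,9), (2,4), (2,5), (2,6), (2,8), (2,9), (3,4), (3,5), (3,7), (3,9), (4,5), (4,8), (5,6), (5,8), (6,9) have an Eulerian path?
Yes — and in fact it has an Eulerian circuit (the graph is connected and all 9 vertices have even degree)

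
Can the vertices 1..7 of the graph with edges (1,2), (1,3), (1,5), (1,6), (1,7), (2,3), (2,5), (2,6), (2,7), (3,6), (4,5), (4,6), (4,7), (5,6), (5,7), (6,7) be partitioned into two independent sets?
No (odd cycle of length 3: 2 -> 1 -> 6 -> 2)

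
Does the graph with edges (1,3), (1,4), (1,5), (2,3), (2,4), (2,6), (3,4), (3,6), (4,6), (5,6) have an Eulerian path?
Yes (the graph is connected and exactly 2 vertices have odd degree: {1, 2}; any Eulerian path must start and end at those)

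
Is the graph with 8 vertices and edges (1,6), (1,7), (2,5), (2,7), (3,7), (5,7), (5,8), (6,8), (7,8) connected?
No, it has 2 components: {1, 2, 3, 5, 6, 7, 8}, {4}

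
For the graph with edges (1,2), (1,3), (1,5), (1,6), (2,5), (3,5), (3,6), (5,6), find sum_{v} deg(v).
16 (handshake: sum of degrees = 2|E| = 2 x 8 = 16)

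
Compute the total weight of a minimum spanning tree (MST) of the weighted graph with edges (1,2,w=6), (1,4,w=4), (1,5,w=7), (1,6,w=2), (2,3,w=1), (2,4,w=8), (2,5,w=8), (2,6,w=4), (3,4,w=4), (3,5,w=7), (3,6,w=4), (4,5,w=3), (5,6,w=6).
14 (MST edges: (1,4,w=4), (1,6,w=2), (2,3,w=1), (2,6,w=4), (4,5,w=3); sum of weights 4 + 2 + 1 + 4 + 3 = 14)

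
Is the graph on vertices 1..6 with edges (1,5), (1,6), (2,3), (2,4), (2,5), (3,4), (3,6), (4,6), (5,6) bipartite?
No (odd cycle of length 3: 6 -> 1 -> 5 -> 6)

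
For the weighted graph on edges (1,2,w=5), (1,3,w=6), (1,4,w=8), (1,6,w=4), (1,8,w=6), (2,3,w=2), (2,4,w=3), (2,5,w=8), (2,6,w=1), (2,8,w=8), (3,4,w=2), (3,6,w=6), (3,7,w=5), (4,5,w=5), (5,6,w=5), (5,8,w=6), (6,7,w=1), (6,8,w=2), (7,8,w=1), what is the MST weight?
16 (MST edges: (1,6,w=4), (2,3,w=2), (2,6,w=1), (3,4,w=2), (4,5,w=5), (6,7,w=1), (7,8,w=1); sum of weights 4 + 2 + 1 + 2 + 5 + 1 + 1 = 16)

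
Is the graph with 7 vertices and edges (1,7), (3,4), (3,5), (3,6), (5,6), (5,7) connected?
No, it has 2 components: {1, 3, 4, 5, 6, 7}, {2}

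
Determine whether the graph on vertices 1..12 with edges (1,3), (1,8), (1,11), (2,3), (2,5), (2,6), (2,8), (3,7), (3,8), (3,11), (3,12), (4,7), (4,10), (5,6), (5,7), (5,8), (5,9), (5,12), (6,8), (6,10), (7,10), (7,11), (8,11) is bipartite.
No (odd cycle of length 3: 8 -> 1 -> 3 -> 8)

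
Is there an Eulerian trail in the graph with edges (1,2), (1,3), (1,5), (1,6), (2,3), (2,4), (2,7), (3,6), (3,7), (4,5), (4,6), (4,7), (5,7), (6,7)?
Yes (the graph is connected and exactly 2 vertices have odd degree: {5, 7}; any Eulerian path must start and end at those)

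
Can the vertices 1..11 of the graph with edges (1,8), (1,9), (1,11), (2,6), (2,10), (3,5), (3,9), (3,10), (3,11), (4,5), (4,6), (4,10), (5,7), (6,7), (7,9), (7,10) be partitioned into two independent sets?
Yes. Partition: {1, 2, 3, 4, 7}, {5, 6, 8, 9, 10, 11}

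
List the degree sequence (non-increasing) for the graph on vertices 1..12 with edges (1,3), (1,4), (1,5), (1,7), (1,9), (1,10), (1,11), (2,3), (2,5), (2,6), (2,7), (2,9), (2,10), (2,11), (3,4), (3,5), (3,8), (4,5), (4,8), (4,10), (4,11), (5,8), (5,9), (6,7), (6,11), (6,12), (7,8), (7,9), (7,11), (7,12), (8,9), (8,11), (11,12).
[7, 7, 7, 7, 6, 6, 6, 5, 5, 4, 3, 3] (degrees: deg(1)=7, deg(2)=7, deg(3)=5, deg(4)=6, deg(5)=6, deg(6)=4, deg(7)=7, deg(8)=6, deg(9)=5, deg(10)=3, deg(11)=7, deg(12)=3)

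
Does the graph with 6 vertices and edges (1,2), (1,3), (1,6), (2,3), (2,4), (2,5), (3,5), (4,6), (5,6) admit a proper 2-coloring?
No (odd cycle of length 3: 3 -> 1 -> 2 -> 3)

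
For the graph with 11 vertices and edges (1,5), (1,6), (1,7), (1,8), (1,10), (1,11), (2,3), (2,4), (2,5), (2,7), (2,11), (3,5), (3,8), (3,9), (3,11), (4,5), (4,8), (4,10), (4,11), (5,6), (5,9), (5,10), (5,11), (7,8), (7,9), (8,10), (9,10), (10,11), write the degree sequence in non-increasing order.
[8, 6, 6, 6, 5, 5, 5, 5, 4, 4, 2] (degrees: deg(1)=6, deg(2)=5, deg(3)=5, deg(4)=5, deg(5)=8, deg(6)=2, deg(7)=4, deg(8)=5, deg(9)=4, deg(10)=6, deg(11)=6)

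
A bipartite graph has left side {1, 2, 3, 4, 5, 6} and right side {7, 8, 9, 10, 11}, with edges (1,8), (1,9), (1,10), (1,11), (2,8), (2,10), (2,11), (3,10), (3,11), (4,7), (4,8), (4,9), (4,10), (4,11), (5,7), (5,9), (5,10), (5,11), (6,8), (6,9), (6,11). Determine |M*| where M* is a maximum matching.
5 (matching: (1,11), (2,10), (4,9), (5,7), (6,8); upper bound min(|L|,|R|) = min(6,5) = 5)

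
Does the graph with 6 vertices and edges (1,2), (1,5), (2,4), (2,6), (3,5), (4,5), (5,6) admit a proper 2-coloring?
Yes. Partition: {1, 3, 4, 6}, {2, 5}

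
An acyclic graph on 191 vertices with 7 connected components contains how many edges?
184 (Each of the 7 component trees on V_i vertices has V_i - 1 edges; summing gives V - C = 191 - 7 = 184)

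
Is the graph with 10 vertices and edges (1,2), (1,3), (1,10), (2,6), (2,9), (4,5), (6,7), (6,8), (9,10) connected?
No, it has 2 components: {1, 2, 3, 6, 7, 8, 9, 10}, {4, 5}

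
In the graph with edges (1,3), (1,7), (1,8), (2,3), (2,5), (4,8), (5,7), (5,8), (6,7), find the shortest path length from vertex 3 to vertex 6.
3 (path: 3 -> 1 -> 7 -> 6, 3 edges)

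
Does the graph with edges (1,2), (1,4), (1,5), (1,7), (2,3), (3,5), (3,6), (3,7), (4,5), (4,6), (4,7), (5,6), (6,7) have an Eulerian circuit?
Yes (the graph is connected and all 7 vertices have even degree)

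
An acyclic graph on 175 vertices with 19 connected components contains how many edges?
156 (Each of the 19 component trees on V_i vertices has V_i - 1 edges; summing gives V - C = 175 - 19 = 156)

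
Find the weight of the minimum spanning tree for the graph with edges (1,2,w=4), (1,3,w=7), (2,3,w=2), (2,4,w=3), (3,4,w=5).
9 (MST edges: (1,2,w=4), (2,3,w=2), (2,4,w=3); sum of weights 4 + 2 + 3 = 9)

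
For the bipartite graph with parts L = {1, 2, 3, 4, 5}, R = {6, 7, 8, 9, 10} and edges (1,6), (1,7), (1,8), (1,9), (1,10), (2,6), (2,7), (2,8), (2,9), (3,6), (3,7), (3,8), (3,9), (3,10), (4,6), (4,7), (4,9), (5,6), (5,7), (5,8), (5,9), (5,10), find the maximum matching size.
5 (matching: (1,10), (2,9), (3,8), (4,7), (5,6); upper bound min(|L|,|R|) = min(5,5) = 5)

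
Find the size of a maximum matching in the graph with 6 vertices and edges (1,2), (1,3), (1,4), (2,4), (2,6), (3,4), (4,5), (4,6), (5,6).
3 (matching: (1,3), (2,4), (5,6); upper bound floor(n/2) = floor(6/2) = 3)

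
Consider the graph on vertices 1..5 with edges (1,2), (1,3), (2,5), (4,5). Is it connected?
Yes (BFS from 1 visits [1, 2, 3, 5, 4] — all 5 vertices reached)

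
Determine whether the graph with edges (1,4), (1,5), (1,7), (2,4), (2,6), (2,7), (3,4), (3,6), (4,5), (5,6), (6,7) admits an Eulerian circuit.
No (4 vertices have odd degree: {1, 2, 5, 7}; Eulerian circuit requires 0)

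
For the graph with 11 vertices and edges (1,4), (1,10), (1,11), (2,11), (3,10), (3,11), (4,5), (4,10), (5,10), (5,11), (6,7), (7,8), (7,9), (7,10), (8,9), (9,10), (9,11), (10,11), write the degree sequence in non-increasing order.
[7, 6, 4, 4, 3, 3, 3, 2, 2, 1, 1] (degrees: deg(1)=3, deg(2)=1, deg(3)=2, deg(4)=3, deg(5)=3, deg(6)=1, deg(7)=4, deg(8)=2, deg(9)=4, deg(10)=7, deg(11)=6)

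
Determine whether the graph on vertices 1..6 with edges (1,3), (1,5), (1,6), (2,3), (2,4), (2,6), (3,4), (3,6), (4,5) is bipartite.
No (odd cycle of length 3: 6 -> 1 -> 3 -> 6)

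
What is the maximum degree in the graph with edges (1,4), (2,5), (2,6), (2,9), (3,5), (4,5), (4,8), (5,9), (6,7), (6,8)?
4 (attained at vertex 5)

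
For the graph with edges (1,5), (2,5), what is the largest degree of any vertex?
2 (attained at vertex 5)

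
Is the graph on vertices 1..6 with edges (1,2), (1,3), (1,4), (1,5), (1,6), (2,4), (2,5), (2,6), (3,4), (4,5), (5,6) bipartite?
No (odd cycle of length 3: 5 -> 1 -> 4 -> 5)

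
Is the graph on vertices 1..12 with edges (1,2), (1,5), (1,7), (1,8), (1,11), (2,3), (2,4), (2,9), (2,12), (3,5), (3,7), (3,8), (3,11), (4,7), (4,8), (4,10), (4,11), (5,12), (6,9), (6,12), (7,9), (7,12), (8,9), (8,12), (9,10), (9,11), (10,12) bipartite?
Yes. Partition: {1, 3, 4, 9, 12}, {2, 5, 6, 7, 8, 10, 11}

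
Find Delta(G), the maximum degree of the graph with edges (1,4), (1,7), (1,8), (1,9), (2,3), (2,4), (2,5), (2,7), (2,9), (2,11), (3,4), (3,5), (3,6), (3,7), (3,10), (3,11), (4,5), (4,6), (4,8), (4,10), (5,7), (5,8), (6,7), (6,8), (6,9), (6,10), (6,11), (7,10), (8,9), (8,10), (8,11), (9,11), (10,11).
7 (attained at vertices 3, 4, 6, 8)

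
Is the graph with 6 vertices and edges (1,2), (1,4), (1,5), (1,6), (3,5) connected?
Yes (BFS from 1 visits [1, 2, 4, 5, 6, 3] — all 6 vertices reached)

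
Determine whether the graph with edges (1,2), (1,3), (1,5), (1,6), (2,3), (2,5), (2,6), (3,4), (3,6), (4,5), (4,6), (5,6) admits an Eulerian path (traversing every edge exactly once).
Yes (the graph is connected and exactly 2 vertices have odd degree: {4, 6}; any Eulerian path must start and end at those)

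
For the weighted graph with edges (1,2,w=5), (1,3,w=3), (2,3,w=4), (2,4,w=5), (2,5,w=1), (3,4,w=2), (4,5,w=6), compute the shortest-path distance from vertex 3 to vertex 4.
2 (path: 3 -> 4; weights 2 = 2)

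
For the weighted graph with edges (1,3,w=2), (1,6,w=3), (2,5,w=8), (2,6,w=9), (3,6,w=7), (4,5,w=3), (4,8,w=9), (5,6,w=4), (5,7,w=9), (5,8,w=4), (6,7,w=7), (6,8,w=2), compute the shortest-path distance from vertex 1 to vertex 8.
5 (path: 1 -> 6 -> 8; weights 3 + 2 = 5)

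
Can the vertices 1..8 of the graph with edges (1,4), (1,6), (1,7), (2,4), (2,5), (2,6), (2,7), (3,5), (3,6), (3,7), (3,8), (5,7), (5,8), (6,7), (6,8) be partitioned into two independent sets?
No (odd cycle of length 3: 7 -> 1 -> 6 -> 7)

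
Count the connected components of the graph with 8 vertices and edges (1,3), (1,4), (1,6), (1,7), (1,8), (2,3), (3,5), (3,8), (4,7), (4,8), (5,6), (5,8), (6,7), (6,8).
1 (components: {1, 2, 3, 4, 5, 6, 7, 8})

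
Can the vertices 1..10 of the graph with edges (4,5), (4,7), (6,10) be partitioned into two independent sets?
Yes. Partition: {1, 2, 3, 4, 8, 9, 10}, {5, 6, 7}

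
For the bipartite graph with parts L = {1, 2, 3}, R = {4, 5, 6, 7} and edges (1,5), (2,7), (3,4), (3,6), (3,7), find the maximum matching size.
3 (matching: (1,5), (2,7), (3,6); upper bound min(|L|,|R|) = min(3,4) = 3)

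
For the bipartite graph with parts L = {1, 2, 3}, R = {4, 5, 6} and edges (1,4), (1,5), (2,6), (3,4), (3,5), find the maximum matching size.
3 (matching: (1,5), (2,6), (3,4); upper bound min(|L|,|R|) = min(3,3) = 3)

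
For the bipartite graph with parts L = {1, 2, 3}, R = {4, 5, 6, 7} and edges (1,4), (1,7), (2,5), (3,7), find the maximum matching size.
3 (matching: (1,4), (2,5), (3,7); upper bound min(|L|,|R|) = min(3,4) = 3)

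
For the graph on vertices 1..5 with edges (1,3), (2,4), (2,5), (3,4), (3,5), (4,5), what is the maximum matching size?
2 (matching: (2,5), (3,4); upper bound floor(n/2) = floor(5/2) = 2)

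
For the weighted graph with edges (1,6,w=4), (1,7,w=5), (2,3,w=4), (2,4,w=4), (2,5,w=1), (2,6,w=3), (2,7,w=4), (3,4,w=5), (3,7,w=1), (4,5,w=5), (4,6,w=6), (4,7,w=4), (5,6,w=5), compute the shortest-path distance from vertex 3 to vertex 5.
5 (path: 3 -> 2 -> 5; weights 4 + 1 = 5)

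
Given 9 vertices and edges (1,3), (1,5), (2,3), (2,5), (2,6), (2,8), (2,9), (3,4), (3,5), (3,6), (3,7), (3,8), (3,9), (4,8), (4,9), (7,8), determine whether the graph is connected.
Yes (BFS from 1 visits [1, 3, 5, 2, 4, 6, 7, 8, 9] — all 9 vertices reached)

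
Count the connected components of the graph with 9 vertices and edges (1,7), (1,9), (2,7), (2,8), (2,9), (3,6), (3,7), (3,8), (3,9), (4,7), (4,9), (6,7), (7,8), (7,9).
2 (components: {1, 2, 3, 4, 6, 7, 8, 9}, {5})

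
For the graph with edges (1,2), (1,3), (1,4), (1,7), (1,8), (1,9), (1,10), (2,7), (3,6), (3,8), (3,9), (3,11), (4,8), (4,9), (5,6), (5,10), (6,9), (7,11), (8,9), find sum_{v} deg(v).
38 (handshake: sum of degrees = 2|E| = 2 x 19 = 38)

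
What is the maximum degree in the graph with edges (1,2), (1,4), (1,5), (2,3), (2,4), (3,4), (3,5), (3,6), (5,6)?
4 (attained at vertex 3)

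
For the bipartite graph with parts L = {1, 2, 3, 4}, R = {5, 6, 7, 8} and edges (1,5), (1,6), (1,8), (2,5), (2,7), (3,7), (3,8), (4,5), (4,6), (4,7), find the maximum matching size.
4 (matching: (1,8), (2,5), (3,7), (4,6); upper bound min(|L|,|R|) = min(4,4) = 4)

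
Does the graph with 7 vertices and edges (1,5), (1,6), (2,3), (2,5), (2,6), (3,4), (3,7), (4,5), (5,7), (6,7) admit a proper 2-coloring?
Yes. Partition: {1, 2, 4, 7}, {3, 5, 6}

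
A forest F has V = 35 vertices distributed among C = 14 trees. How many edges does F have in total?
21 (Each of the 14 component trees on V_i vertices has V_i - 1 edges; summing gives V - C = 35 - 14 = 21)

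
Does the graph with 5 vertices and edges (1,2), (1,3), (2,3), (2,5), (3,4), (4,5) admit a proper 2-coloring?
No (odd cycle of length 3: 3 -> 1 -> 2 -> 3)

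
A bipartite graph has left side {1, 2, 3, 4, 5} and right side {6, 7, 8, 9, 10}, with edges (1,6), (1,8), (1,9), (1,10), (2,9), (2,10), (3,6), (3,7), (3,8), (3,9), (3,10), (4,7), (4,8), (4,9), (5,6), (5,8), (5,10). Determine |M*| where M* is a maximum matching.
5 (matching: (1,10), (2,9), (3,8), (4,7), (5,6); upper bound min(|L|,|R|) = min(5,5) = 5)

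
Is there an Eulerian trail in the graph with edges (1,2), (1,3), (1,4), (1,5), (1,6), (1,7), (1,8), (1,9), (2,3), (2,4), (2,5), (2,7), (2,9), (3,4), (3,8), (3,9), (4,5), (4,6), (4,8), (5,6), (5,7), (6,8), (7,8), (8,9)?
Yes (the graph is connected and exactly 2 vertices have odd degree: {3, 5}; any Eulerian path must start and end at those)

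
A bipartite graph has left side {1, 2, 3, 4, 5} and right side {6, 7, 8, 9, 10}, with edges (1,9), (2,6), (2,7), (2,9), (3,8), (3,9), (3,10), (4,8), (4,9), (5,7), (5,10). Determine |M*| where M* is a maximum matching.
5 (matching: (1,9), (2,6), (3,10), (4,8), (5,7); upper bound min(|L|,|R|) = min(5,5) = 5)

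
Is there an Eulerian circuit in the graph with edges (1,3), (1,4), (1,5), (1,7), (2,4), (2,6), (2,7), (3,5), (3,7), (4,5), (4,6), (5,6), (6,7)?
No (2 vertices have odd degree: {2, 3}; Eulerian circuit requires 0)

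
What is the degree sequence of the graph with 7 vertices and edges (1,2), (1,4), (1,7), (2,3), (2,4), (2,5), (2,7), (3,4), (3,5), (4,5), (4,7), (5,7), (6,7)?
[5, 5, 5, 4, 3, 3, 1] (degrees: deg(1)=3, deg(2)=5, deg(3)=3, deg(4)=5, deg(5)=4, deg(6)=1, deg(7)=5)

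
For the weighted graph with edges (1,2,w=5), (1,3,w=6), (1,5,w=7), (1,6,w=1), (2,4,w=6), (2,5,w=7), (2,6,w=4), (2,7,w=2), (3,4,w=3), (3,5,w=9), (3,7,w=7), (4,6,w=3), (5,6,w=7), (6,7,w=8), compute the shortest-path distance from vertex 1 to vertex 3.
6 (path: 1 -> 3; weights 6 = 6)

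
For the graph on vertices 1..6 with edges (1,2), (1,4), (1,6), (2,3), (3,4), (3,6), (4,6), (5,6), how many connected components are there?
1 (components: {1, 2, 3, 4, 5, 6})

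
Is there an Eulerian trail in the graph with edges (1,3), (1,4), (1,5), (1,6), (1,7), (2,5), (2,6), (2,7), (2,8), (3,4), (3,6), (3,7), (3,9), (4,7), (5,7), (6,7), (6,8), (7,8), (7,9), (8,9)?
No (6 vertices have odd degree: {1, 3, 4, 5, 6, 9}; Eulerian path requires 0 or 2)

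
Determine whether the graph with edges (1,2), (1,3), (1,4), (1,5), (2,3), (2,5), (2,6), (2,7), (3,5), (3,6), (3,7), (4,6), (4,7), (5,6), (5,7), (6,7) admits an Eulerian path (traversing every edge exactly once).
No (6 vertices have odd degree: {2, 3, 4, 5, 6, 7}; Eulerian path requires 0 or 2)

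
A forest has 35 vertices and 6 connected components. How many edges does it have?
29 (Each of the 6 component trees on V_i vertices has V_i - 1 edges; summing gives V - C = 35 - 6 = 29)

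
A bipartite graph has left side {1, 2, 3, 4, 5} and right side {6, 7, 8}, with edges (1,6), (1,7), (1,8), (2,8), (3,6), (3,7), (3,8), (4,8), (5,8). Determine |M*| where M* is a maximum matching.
3 (matching: (1,6), (2,8), (3,7); upper bound min(|L|,|R|) = min(5,3) = 3)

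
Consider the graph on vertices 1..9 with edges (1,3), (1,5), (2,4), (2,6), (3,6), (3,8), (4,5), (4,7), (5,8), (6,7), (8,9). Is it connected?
Yes (BFS from 1 visits [1, 3, 5, 6, 8, 4, 2, 7, 9] — all 9 vertices reached)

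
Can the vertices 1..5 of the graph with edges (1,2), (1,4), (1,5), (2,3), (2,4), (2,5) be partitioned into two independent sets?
No (odd cycle of length 3: 5 -> 1 -> 2 -> 5)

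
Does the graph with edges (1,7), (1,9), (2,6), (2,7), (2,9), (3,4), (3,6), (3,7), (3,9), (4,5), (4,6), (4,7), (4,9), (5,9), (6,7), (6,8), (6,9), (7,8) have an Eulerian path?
Yes (the graph is connected and exactly 2 vertices have odd degree: {2, 4}; any Eulerian path must start and end at those)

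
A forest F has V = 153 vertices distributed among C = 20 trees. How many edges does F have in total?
133 (Each of the 20 component trees on V_i vertices has V_i - 1 edges; summing gives V - C = 153 - 20 = 133)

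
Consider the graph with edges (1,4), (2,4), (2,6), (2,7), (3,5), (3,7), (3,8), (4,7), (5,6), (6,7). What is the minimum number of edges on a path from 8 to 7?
2 (path: 8 -> 3 -> 7, 2 edges)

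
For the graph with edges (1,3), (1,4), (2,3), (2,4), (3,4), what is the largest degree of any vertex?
3 (attained at vertices 3, 4)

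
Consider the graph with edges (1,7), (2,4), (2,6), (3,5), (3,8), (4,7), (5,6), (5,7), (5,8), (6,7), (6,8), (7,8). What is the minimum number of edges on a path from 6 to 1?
2 (path: 6 -> 7 -> 1, 2 edges)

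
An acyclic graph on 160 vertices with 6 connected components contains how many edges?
154 (Each of the 6 component trees on V_i vertices has V_i - 1 edges; summing gives V - C = 160 - 6 = 154)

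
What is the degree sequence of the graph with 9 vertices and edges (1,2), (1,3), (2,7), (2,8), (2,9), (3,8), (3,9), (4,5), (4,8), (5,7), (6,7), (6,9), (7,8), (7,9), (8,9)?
[5, 5, 5, 4, 3, 2, 2, 2, 2] (degrees: deg(1)=2, deg(2)=4, deg(3)=3, deg(4)=2, deg(5)=2, deg(6)=2, deg(7)=5, deg(8)=5, deg(9)=5)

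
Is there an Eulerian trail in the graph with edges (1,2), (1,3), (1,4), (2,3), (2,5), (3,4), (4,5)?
No (4 vertices have odd degree: {1, 2, 3, 4}; Eulerian path requires 0 or 2)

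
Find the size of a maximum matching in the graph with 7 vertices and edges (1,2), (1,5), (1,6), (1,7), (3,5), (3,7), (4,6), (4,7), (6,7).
3 (matching: (1,7), (3,5), (4,6); upper bound floor(n/2) = floor(7/2) = 3)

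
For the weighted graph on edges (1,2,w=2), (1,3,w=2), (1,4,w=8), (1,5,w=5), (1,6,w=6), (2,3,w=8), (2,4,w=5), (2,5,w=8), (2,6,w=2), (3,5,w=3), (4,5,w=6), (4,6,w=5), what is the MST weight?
14 (MST edges: (1,2,w=2), (1,3,w=2), (2,4,w=5), (2,6,w=2), (3,5,w=3); sum of weights 2 + 2 + 5 + 2 + 3 = 14)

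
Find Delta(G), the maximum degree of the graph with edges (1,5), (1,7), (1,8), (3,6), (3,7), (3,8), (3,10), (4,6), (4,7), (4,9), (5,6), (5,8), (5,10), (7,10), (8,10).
4 (attained at vertices 3, 5, 7, 8, 10)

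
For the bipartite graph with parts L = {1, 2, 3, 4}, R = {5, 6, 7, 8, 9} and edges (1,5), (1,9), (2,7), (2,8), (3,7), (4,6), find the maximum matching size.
4 (matching: (1,9), (2,8), (3,7), (4,6); upper bound min(|L|,|R|) = min(4,5) = 4)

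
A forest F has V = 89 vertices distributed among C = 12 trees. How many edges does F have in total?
77 (Each of the 12 component trees on V_i vertices has V_i - 1 edges; summing gives V - C = 89 - 12 = 77)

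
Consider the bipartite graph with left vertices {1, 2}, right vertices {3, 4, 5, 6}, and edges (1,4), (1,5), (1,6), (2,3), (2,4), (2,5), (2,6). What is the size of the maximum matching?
2 (matching: (1,6), (2,5); upper bound min(|L|,|R|) = min(2,4) = 2)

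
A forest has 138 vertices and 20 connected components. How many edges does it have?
118 (Each of the 20 component trees on V_i vertices has V_i - 1 edges; summing gives V - C = 138 - 20 = 118)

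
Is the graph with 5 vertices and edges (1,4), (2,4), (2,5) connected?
No, it has 2 components: {1, 2, 4, 5}, {3}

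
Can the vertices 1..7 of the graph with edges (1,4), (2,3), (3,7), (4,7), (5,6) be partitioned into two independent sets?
Yes. Partition: {1, 2, 5, 7}, {3, 4, 6}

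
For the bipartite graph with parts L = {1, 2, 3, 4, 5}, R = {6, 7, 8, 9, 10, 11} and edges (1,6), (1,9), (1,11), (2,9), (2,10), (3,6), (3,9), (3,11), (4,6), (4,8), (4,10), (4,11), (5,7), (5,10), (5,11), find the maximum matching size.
5 (matching: (1,11), (2,10), (3,9), (4,8), (5,7); upper bound min(|L|,|R|) = min(5,6) = 5)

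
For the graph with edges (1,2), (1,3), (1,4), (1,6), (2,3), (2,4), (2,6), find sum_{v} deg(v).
14 (handshake: sum of degrees = 2|E| = 2 x 7 = 14)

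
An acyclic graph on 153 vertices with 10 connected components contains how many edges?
143 (Each of the 10 component trees on V_i vertices has V_i - 1 edges; summing gives V - C = 153 - 10 = 143)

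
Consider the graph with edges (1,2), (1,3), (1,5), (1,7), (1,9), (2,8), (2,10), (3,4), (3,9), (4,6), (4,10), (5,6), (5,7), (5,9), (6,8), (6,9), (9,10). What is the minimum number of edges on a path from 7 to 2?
2 (path: 7 -> 1 -> 2, 2 edges)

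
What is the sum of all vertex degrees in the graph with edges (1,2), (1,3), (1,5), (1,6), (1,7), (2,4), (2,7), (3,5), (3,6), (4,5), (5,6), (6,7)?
24 (handshake: sum of degrees = 2|E| = 2 x 12 = 24)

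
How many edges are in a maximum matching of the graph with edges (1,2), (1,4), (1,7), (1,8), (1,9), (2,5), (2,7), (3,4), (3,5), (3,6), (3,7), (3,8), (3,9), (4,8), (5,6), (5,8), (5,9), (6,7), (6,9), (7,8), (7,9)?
4 (matching: (1,4), (3,9), (5,6), (7,8); upper bound floor(n/2) = floor(9/2) = 4)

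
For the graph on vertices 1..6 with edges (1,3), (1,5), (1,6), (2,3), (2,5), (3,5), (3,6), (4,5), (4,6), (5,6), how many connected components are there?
1 (components: {1, 2, 3, 4, 5, 6})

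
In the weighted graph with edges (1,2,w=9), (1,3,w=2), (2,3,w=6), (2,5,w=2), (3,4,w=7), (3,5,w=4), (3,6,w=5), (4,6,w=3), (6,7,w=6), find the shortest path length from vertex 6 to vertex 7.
6 (path: 6 -> 7; weights 6 = 6)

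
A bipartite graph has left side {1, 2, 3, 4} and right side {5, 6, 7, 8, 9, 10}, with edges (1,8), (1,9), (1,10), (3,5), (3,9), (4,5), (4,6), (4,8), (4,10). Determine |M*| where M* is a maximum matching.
3 (matching: (1,10), (3,9), (4,8); upper bound min(|L|,|R|) = min(4,6) = 4)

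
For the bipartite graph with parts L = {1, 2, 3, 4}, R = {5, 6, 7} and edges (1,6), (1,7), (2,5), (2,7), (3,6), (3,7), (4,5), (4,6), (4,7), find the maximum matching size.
3 (matching: (1,7), (2,5), (3,6); upper bound min(|L|,|R|) = min(4,3) = 3)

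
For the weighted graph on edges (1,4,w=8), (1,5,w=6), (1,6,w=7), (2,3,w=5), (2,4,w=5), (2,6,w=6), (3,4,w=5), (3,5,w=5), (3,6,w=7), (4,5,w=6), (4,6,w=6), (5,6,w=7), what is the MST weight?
27 (MST edges: (1,5,w=6), (2,3,w=5), (2,4,w=5), (2,6,w=6), (3,5,w=5); sum of weights 6 + 5 + 5 + 6 + 5 = 27)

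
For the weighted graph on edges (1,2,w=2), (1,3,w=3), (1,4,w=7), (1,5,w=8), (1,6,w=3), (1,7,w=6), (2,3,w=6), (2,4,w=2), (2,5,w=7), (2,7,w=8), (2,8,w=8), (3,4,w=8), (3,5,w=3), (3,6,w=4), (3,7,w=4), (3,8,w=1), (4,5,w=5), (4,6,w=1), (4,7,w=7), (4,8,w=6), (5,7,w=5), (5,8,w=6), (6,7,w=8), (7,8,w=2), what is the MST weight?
14 (MST edges: (1,2,w=2), (1,3,w=3), (2,4,w=2), (3,5,w=3), (3,8,w=1), (4,6,w=1), (7,8,w=2); sum of weights 2 + 3 + 2 + 3 + 1 + 1 + 2 = 14)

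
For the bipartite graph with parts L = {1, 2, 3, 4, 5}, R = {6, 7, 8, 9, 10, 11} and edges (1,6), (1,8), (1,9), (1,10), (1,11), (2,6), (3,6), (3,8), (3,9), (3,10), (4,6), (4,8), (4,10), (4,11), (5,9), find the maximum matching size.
5 (matching: (1,11), (2,6), (3,10), (4,8), (5,9); upper bound min(|L|,|R|) = min(5,6) = 5)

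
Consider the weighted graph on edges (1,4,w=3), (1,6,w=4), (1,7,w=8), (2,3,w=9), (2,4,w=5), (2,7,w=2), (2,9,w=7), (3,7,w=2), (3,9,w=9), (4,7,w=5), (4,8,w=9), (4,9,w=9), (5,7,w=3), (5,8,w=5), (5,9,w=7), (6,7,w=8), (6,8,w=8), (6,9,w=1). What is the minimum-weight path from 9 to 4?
8 (path: 9 -> 6 -> 1 -> 4; weights 1 + 4 + 3 = 8)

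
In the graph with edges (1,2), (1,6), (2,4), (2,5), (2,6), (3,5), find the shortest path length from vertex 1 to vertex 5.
2 (path: 1 -> 2 -> 5, 2 edges)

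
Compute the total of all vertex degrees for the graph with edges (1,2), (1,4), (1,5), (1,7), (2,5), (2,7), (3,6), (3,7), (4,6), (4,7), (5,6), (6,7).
24 (handshake: sum of degrees = 2|E| = 2 x 12 = 24)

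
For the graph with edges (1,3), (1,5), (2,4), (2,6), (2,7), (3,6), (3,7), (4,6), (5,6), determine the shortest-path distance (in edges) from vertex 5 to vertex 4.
2 (path: 5 -> 6 -> 4, 2 edges)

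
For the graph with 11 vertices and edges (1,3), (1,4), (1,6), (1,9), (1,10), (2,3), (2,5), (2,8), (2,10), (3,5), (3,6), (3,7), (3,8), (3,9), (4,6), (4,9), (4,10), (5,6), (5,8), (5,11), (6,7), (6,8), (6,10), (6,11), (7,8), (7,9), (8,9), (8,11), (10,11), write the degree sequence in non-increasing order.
[8, 7, 7, 5, 5, 5, 5, 4, 4, 4, 4] (degrees: deg(1)=5, deg(2)=4, deg(3)=7, deg(4)=4, deg(5)=5, deg(6)=8, deg(7)=4, deg(8)=7, deg(9)=5, deg(10)=5, deg(11)=4)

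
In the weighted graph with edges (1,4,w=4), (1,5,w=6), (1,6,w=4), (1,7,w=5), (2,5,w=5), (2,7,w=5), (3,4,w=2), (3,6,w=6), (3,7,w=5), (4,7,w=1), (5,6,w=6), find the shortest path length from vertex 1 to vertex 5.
6 (path: 1 -> 5; weights 6 = 6)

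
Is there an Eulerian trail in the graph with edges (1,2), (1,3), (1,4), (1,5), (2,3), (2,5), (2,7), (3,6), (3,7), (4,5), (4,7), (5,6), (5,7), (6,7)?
No (4 vertices have odd degree: {4, 5, 6, 7}; Eulerian path requires 0 or 2)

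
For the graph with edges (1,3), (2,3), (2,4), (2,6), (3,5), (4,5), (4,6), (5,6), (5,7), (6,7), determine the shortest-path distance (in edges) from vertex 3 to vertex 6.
2 (path: 3 -> 5 -> 6, 2 edges)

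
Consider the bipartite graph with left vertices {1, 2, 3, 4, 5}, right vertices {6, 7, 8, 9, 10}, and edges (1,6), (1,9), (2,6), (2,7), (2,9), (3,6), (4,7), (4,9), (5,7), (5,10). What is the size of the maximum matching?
4 (matching: (1,9), (2,7), (3,6), (5,10); upper bound min(|L|,|R|) = min(5,5) = 5)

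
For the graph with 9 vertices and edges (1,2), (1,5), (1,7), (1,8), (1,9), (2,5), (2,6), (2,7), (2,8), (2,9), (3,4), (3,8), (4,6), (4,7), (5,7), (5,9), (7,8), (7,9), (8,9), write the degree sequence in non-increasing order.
[6, 6, 5, 5, 5, 4, 3, 2, 2] (degrees: deg(1)=5, deg(2)=6, deg(3)=2, deg(4)=3, deg(5)=4, deg(6)=2, deg(7)=6, deg(8)=5, deg(9)=5)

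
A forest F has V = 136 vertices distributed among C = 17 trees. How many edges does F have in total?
119 (Each of the 17 component trees on V_i vertices has V_i - 1 edges; summing gives V - C = 136 - 17 = 119)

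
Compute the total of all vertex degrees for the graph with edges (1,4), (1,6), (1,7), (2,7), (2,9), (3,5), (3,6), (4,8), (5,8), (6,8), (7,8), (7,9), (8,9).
26 (handshake: sum of degrees = 2|E| = 2 x 13 = 26)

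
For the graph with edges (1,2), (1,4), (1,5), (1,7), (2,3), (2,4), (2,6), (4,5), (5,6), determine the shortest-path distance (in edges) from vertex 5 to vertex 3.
3 (path: 5 -> 4 -> 2 -> 3, 3 edges)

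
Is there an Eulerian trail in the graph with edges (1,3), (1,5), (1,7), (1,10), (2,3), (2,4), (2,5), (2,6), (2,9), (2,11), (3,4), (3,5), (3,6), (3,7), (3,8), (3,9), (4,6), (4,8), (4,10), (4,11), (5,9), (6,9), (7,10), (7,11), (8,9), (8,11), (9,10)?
Yes — and in fact it has an Eulerian circuit (the graph is connected and all 11 vertices have even degree)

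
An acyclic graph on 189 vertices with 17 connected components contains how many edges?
172 (Each of the 17 component trees on V_i vertices has V_i - 1 edges; summing gives V - C = 189 - 17 = 172)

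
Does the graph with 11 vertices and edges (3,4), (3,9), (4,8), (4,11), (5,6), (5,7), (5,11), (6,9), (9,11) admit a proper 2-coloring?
Yes. Partition: {1, 2, 3, 6, 7, 8, 10, 11}, {4, 5, 9}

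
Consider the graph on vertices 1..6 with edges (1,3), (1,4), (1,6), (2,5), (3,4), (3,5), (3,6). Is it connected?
Yes (BFS from 1 visits [1, 3, 4, 6, 5, 2] — all 6 vertices reached)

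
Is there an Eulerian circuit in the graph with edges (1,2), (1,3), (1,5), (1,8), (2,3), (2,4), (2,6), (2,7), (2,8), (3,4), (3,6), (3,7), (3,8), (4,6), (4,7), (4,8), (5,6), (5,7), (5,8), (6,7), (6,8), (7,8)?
No (2 vertices have odd degree: {4, 8}; Eulerian circuit requires 0)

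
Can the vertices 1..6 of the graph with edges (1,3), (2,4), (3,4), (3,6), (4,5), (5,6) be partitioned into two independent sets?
Yes. Partition: {1, 4, 6}, {2, 3, 5}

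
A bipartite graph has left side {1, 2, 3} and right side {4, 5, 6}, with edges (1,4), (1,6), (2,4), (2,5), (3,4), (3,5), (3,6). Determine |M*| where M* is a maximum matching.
3 (matching: (1,6), (2,5), (3,4); upper bound min(|L|,|R|) = min(3,3) = 3)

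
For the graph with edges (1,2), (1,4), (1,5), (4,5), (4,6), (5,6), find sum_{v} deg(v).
12 (handshake: sum of degrees = 2|E| = 2 x 6 = 12)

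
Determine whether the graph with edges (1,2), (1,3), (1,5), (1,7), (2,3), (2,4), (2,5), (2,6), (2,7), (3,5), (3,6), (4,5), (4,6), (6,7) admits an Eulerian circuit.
No (2 vertices have odd degree: {4, 7}; Eulerian circuit requires 0)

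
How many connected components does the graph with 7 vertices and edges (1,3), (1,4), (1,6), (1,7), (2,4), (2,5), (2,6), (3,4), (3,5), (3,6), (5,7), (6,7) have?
1 (components: {1, 2, 3, 4, 5, 6, 7})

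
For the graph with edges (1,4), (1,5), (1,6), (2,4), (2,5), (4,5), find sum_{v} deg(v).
12 (handshake: sum of degrees = 2|E| = 2 x 6 = 12)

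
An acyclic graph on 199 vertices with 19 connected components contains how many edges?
180 (Each of the 19 component trees on V_i vertices has V_i - 1 edges; summing gives V - C = 199 - 19 = 180)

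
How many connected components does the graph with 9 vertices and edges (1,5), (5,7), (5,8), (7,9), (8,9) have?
5 (components: {1, 5, 7, 8, 9}, {2}, {3}, {4}, {6})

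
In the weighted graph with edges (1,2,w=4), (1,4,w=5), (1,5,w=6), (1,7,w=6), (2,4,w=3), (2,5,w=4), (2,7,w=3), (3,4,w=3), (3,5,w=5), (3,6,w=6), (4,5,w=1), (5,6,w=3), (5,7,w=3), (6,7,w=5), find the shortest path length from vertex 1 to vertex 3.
8 (path: 1 -> 4 -> 3; weights 5 + 3 = 8)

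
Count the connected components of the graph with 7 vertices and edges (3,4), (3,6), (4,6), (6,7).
4 (components: {1}, {2}, {3, 4, 6, 7}, {5})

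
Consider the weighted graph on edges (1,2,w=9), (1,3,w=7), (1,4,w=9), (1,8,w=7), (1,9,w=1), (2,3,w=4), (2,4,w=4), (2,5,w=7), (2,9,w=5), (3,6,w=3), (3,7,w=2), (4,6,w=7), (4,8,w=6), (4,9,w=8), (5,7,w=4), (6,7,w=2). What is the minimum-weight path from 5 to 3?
6 (path: 5 -> 7 -> 3; weights 4 + 2 = 6)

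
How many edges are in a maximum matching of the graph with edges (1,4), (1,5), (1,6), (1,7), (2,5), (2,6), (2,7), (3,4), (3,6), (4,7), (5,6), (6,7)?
3 (matching: (1,7), (3,4), (5,6); upper bound floor(n/2) = floor(7/2) = 3)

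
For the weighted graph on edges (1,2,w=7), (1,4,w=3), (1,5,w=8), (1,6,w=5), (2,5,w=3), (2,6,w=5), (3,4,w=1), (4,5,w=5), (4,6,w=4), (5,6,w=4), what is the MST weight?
15 (MST edges: (1,4,w=3), (2,5,w=3), (3,4,w=1), (4,6,w=4), (5,6,w=4); sum of weights 3 + 3 + 1 + 4 + 4 = 15)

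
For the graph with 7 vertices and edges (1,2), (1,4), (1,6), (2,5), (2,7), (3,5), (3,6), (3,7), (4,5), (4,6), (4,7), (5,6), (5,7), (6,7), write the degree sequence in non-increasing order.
[5, 5, 5, 4, 3, 3, 3] (degrees: deg(1)=3, deg(2)=3, deg(3)=3, deg(4)=4, deg(5)=5, deg(6)=5, deg(7)=5)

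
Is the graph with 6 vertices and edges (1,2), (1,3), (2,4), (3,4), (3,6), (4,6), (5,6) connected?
Yes (BFS from 1 visits [1, 2, 3, 4, 6, 5] — all 6 vertices reached)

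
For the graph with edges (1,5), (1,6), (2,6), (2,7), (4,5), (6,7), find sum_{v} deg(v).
12 (handshake: sum of degrees = 2|E| = 2 x 6 = 12)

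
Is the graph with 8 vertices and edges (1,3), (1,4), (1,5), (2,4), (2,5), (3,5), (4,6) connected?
No, it has 3 components: {1, 2, 3, 4, 5, 6}, {7}, {8}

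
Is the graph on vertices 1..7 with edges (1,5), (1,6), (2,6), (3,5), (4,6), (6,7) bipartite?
Yes. Partition: {1, 2, 3, 4, 7}, {5, 6}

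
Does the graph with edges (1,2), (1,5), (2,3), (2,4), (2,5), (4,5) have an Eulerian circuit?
No (2 vertices have odd degree: {3, 5}; Eulerian circuit requires 0)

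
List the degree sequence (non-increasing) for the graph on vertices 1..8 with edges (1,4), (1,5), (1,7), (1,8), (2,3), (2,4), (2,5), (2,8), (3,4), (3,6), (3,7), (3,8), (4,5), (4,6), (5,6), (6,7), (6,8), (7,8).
[5, 5, 5, 5, 4, 4, 4, 4] (degrees: deg(1)=4, deg(2)=4, deg(3)=5, deg(4)=5, deg(5)=4, deg(6)=5, deg(7)=4, deg(8)=5)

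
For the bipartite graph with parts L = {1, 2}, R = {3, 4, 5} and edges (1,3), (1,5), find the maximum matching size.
1 (matching: (1,5); upper bound min(|L|,|R|) = min(2,3) = 2)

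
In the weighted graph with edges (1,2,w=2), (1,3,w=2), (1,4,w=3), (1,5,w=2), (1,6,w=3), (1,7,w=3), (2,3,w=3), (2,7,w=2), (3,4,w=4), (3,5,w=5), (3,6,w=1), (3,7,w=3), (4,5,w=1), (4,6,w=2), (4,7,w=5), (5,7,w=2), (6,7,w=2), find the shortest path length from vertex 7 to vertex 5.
2 (path: 7 -> 5; weights 2 = 2)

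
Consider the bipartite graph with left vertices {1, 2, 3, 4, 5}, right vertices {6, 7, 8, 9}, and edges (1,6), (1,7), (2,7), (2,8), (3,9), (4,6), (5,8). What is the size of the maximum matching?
4 (matching: (1,7), (2,8), (3,9), (4,6); upper bound min(|L|,|R|) = min(5,4) = 4)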